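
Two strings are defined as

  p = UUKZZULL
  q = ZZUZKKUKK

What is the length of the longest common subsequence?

One common subsequence of length 3: U [1,3]; then U [2,7]; then K [3,9]. Since dp[8][9] = 3, nothing longer is possible.

3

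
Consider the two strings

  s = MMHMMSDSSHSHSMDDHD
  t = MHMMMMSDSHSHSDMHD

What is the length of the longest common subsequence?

Match M at s[1]=t[3]; then M at s[2]=t[4]; then M at s[4]=t[5]; then M at s[5]=t[6]; then S at s[6]=t[7]; then D at s[7]=t[8]; then S at s[9]=t[9]; then H at s[10]=t[10]; then S at s[11]=t[11]; then H at s[12]=t[12]; then S at s[13]=t[13]; then M at s[14]=t[15]; then H at s[17]=t[16]; then D at s[18]=t[17] — 14 characters in the same relative order in both, and the DP table's final entry dp[18][17] is also 14, so no common subsequence is longer.

14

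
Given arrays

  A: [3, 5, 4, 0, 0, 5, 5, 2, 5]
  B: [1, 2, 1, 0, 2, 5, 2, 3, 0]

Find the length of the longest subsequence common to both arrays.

3

One common subsequence of length 3: 0 at A[4]=B[4] → 5 at A[7]=B[6] → 2 at A[8]=B[7]. Since dp[9][9] = 3, nothing longer is possible.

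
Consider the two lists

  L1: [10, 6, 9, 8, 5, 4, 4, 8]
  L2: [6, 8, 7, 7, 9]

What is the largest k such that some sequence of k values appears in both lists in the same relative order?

2

Match 6 [2,1]; then 9 [3,5] — 2 values in the same relative order in both. dp[8][5] = 2 confirms this is the maximum.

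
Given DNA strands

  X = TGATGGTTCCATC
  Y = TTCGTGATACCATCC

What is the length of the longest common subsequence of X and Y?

Pick T [1,2] → G [2,4] → T [4,5] → G [5,6] → T [7,8] → C [9,10] → C [10,11] → A [11,12] → T [12,13] → C [13,15]; all 10 bases appear in both, in order, and the DP table's final entry dp[13][15] is also 10, so no common subsequence is longer.

10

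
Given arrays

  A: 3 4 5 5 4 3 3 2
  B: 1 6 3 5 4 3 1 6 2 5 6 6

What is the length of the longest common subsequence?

Let dp[i][j] be the LCS length of the first i values of A and the first j values of B. dp[i][j] = dp[i-1][j-1]+1 when the i-th and j-th values match, else max(dp[i-1][j], dp[i][j-1]).
    ·  1  6  3  5  4  3  1  6  2  5  6  6
 ·  0  0  0  0  0  0  0  0  0  0  0  0  0
 3  0  0  0  1  1  1  1  1  1  1  1  1  1
 4  0  0  0  1  1  2  2  2  2  2  2  2  2
 5  0  0  0  1  2  2  2  2  2  2  3  3  3
 5  0  0  0  1  2  2  2  2  2  2  3  3  3
 4  0  0  0  1  2  3  3  3  3  3  3  3  3
 3  0  0  0  1  2  3  4  4  4  4  4  4  4
 3  0  0  0  1  2  3  4  4  4  4  4  4  4
 2  0  0  0  1  2  3  4  4  4  5  5  5  5
dp[8][12] = 5. One LCS (by backtracking along matches): 3, 5, 4, 3, 2.

5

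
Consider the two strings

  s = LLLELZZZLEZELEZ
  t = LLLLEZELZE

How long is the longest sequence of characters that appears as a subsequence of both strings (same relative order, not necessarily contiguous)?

9

Let dp[i][j] be the LCS length of the first i characters of s and the first j characters of t. dp[i][j] = dp[i-1][j-1]+1 when the i-th and j-th characters match, else max(dp[i-1][j], dp[i][j-1]).
    ·  L  L  L  L  E  Z  E  L  Z  E
 ·  0  0  0  0  0  0  0  0  0  0  0
 L  0  1  1  1  1  1  1  1  1  1  1
 L  0  1  2  2  2  2  2  2  2  2  2
 L  0  1  2  3  3  3  3  3  3  3  3
 E  0  1  2  3  3  4  4  4  4  4  4
 L  0  1  2  3  4  4  4  4  5  5  5
 Z  0  1  2  3  4  4  5  5  5  6  6
 Z  0  1  2  3  4  4  5  5  5  6  6
 Z  0  1  2  3  4  4  5  5  5  6  6
 L  0  1  2  3  4  4  5  5  6  6  6
 E  0  1  2  3  4  5  5  6  6  6  7
 Z  0  1  2  3  4  5  6  6  6  7  7
 E  0  1  2  3  4  5  6  7  7  7  8
 L  0  1  2  3  4  5  6  7  8  8  8
 E  0  1  2  3  4  5  6  7  8  8  9
 Z  0  1  2  3  4  5  6  7  8  9  9
dp[15][10] = 9. One LCS (by backtracking along matches): LLLLEZELE.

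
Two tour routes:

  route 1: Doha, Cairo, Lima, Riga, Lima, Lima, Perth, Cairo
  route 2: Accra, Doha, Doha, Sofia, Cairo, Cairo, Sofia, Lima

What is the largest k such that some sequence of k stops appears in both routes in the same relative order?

Match Doha [1,3], Cairo [2,6], Lima [6,8] — 3 stops in the same relative order in both. Since dp[8][8] = 3, nothing longer is possible.

3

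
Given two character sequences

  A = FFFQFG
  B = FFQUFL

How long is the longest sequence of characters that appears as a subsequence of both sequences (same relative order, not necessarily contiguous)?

One common subsequence of length 4: F at A[2]=B[1]; then F at A[3]=B[2]; then Q at A[4]=B[3]; then F at A[5]=B[5]. The LCS DP gives dp[6][6] = 4, so this is optimal.

4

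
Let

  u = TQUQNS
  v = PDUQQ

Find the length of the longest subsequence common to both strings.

Pick Q [2,4], Q [4,5]; all 2 characters appear in both, in order. dp[6][5] = 2 confirms this is the maximum.

2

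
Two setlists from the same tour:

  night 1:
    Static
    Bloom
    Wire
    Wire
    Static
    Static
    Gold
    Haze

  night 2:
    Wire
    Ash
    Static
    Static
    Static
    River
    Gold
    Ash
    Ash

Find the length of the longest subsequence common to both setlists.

4

Match Static [1,3], then Static [5,4], then Static [6,5], then Gold [7,7] — 4 songs in the same relative order in both, and the DP table's final entry dp[8][9] is also 4, so no common subsequence is longer.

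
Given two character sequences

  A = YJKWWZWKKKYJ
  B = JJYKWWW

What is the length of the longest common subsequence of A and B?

Let dp[i][j] be the LCS length of the first i characters of A and the first j characters of B. dp[i][j] = dp[i-1][j-1]+1 when the i-th and j-th characters match, else max(dp[i-1][j], dp[i][j-1]).
    ·  J  J  Y  K  W  W  W
 ·  0  0  0  0  0  0  0  0
 Y  0  0  0  1  1  1  1  1
 J  0  1  1  1  1  1  1  1
 K  0  1  1  1  2  2  2  2
 W  0  1  1  1  2  3  3  3
 W  0  1  1  1  2  3  4  4
 Z  0  1  1  1  2  3  4  4
 W  0  1  1  1  2  3  4  5
 K  0  1  1  1  2  3  4  5
 K  0  1  1  1  2  3  4  5
 K  0  1  1  1  2  3  4  5
 Y  0  1  1  2  2  3  4  5
 J  0  1  2  2  2  3  4  5
dp[12][7] = 5. One LCS (by backtracking along matches): YKWWW.

5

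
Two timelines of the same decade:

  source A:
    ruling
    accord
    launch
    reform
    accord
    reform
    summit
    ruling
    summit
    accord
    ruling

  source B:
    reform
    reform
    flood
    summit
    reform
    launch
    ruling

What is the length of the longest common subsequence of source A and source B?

Match reform (source A #4, source B #1), reform (source A #6, source B #2), summit (source A #7, source B #4), ruling (source A #11, source B #7) — 4 events in the same relative order in both, and the DP table's final entry dp[11][7] is also 4, so no common subsequence is longer.

4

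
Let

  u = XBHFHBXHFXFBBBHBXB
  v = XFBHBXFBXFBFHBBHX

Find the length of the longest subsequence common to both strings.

13

One common subsequence of length 13: X [1,1] → B [2,3] → H [5,4] → B [6,5] → X [7,6] → F [9,7] → X [10,9] → F [11,10] → B [12,11] → B [13,14] → B [14,15] → H [15,16] → X [17,17]. Since dp[18][17] = 13, nothing longer is possible.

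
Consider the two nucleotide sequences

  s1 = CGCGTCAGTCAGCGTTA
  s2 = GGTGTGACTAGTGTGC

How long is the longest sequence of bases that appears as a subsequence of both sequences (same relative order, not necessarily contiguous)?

One common subsequence of length 10: G at s1[2]=s2[1]; then G at s1[4]=s2[2]; then T at s1[5]=s2[3]; then G at s1[8]=s2[4]; then T at s1[9]=s2[5]; then C at s1[10]=s2[8]; then A at s1[11]=s2[10]; then G at s1[12]=s2[11]; then G at s1[14]=s2[13]; then T at s1[15]=s2[14]. dp[17][16] = 10 confirms this is the maximum.

10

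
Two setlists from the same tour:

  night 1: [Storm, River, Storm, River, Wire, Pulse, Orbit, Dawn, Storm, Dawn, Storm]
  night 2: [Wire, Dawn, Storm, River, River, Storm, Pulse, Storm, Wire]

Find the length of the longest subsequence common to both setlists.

Pick Storm (night 1 #1, night 2 #3) → River (night 1 #2, night 2 #5) → Storm (night 1 #3, night 2 #6) → Pulse (night 1 #6, night 2 #7) → Storm (night 1 #9, night 2 #8); all 5 songs appear in both, in order. Since dp[11][9] = 5, nothing longer is possible.

5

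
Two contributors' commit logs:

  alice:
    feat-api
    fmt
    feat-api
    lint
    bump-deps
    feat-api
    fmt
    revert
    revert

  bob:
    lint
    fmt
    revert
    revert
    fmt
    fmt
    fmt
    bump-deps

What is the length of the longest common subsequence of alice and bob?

4

Taking lint at alice[4]=bob[1]; then fmt at alice[7]=bob[2]; then revert at alice[8]=bob[3]; then revert at alice[9]=bob[4] gives a common subsequence of length 4. The LCS DP gives dp[9][8] = 4, so this is optimal.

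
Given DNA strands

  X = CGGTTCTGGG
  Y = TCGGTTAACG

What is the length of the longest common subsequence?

7

One common subsequence of length 7: C at X[1]=Y[2]; then G at X[2]=Y[3]; then G at X[3]=Y[4]; then T at X[4]=Y[5]; then T at X[5]=Y[6]; then C at X[6]=Y[9]; then G at X[10]=Y[10]. Since dp[10][10] = 7, nothing longer is possible.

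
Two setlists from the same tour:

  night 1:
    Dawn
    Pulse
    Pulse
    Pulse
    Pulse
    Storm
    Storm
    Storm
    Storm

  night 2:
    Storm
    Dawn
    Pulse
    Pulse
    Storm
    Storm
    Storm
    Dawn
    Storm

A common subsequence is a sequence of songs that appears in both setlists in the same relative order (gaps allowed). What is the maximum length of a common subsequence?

7

Taking Dawn at night 1[1]=night 2[2], Pulse at night 1[4]=night 2[3], Pulse at night 1[5]=night 2[4], Storm at night 1[6]=night 2[5], Storm at night 1[7]=night 2[6], Storm at night 1[8]=night 2[7], Storm at night 1[9]=night 2[9] gives a common subsequence of length 7, and the DP table's final entry dp[9][9] is also 7, so no common subsequence is longer.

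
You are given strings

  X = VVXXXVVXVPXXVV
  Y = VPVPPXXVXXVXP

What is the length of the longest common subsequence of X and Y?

8

One common subsequence of length 8: V at X[1]=Y[1] → V at X[2]=Y[3] → X at X[3]=Y[7] → X at X[4]=Y[9] → X at X[5]=Y[10] → V at X[7]=Y[11] → X at X[8]=Y[12] → P at X[10]=Y[13], and the DP table's final entry dp[14][13] is also 8, so no common subsequence is longer.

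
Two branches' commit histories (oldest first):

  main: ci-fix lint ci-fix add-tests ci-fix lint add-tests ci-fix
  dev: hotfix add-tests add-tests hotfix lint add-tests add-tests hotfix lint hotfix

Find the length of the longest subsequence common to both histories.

Match lint [2,5], then add-tests [4,7], then lint [6,9] — 3 commits in the same relative order in both. The LCS DP gives dp[8][10] = 3, so this is optimal.

3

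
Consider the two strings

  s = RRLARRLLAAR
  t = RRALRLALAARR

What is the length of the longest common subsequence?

Match R [1,1], R [2,2], L [3,4], R [6,5], L [7,6], L [8,8], A [9,9], A [10,10], R [11,12] — 9 characters in the same relative order in both. Since dp[11][12] = 9, nothing longer is possible.

9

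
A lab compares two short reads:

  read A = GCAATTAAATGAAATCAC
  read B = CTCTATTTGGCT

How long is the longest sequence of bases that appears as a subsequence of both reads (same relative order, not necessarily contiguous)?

Pick C [2,3], then A [4,5], then T [5,6], then T [6,7], then T [10,8], then G [11,10], then T [15,12]; all 7 bases appear in both, in order. Since dp[18][12] = 7, nothing longer is possible.

7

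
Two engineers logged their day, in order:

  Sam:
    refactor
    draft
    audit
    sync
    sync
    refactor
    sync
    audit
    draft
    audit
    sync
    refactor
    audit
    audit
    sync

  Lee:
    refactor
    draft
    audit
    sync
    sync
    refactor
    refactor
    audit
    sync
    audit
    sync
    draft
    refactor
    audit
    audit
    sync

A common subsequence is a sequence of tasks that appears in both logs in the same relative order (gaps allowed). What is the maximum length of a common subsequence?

13

Match refactor (Sam #1, Lee #1), then draft (Sam #2, Lee #2), then audit (Sam #3, Lee #3), then sync (Sam #4, Lee #4), then sync (Sam #5, Lee #5), then refactor (Sam #6, Lee #7), then sync (Sam #7, Lee #9), then audit (Sam #8, Lee #10), then draft (Sam #9, Lee #12), then refactor (Sam #12, Lee #13), then audit (Sam #13, Lee #14), then audit (Sam #14, Lee #15), then sync (Sam #15, Lee #16) — 13 tasks in the same relative order in both, and the DP table's final entry dp[15][16] is also 13, so no common subsequence is longer.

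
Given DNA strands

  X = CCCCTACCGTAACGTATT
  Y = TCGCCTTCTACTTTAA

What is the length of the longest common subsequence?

One common subsequence of length 11: C [1,2], then C [2,4], then C [3,5], then T [5,7], then C [8,8], then T [10,9], then A [12,10], then C [13,11], then T [15,12], then T [17,13], then T [18,14]. dp[18][16] = 11 confirms this is the maximum.

11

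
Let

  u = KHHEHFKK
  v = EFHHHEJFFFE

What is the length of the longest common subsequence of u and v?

Let dp[i][j] be the LCS length of the first i characters of u and the first j characters of v. dp[i][j] = dp[i-1][j-1]+1 when the i-th and j-th characters match, else max(dp[i-1][j], dp[i][j-1]).
    ·  E  F  H  H  H  E  J  F  F  F  E
 ·  0  0  0  0  0  0  0  0  0  0  0  0
 K  0  0  0  0  0  0  0  0  0  0  0  0
 H  0  0  0  1  1  1  1  1  1  1  1  1
 H  0  0  0  1  2  2  2  2  2  2  2  2
 E  0  1  1  1  2  2  3  3  3  3  3  3
 H  0  1  1  2  2  3  3  3  3  3  3  3
 F  0  1  2  2  2  3  3  3  4  4  4  4
 K  0  1  2  2  2  3  3  3  4  4  4  4
 K  0  1  2  2  2  3  3  3  4  4  4  4
dp[8][11] = 4. One LCS (by backtracking along matches): HHEF.

4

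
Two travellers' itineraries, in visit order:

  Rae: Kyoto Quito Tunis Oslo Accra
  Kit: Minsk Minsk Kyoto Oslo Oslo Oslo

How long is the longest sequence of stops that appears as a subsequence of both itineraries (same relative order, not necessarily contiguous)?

Match Kyoto at Rae[1]=Kit[3], then Oslo at Rae[4]=Kit[6] — 2 stops in the same relative order in both. Since dp[5][6] = 2, nothing longer is possible.

2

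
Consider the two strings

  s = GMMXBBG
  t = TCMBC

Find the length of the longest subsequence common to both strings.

Match M at s[3]=t[3] → B at s[5]=t[4] — 2 characters in the same relative order in both. dp[7][5] = 2 confirms this is the maximum.

2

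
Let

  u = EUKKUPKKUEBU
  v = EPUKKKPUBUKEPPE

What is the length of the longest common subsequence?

8

One common subsequence of length 8: E at u[1]=v[1], U at u[2]=v[3], K at u[3]=v[5], K at u[4]=v[6], P at u[6]=v[7], U at u[9]=v[8], B at u[11]=v[9], U at u[12]=v[10]. dp[12][15] = 8 confirms this is the maximum.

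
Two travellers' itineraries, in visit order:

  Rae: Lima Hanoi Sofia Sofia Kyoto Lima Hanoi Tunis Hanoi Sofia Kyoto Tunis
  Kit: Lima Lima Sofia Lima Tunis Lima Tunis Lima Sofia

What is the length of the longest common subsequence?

5

Taking Lima (Rae #1, Kit #2), Sofia (Rae #3, Kit #3), Lima (Rae #6, Kit #6), Tunis (Rae #8, Kit #7), Sofia (Rae #10, Kit #9) gives a common subsequence of length 5. dp[12][9] = 5 confirms this is the maximum.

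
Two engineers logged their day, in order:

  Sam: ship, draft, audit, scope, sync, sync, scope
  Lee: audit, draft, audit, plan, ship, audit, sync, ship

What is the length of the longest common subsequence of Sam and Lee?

Pick ship (Sam #1, Lee #5); then audit (Sam #3, Lee #6); then sync (Sam #5, Lee #7); all 3 tasks appear in both, in order. Since dp[7][8] = 3, nothing longer is possible.

3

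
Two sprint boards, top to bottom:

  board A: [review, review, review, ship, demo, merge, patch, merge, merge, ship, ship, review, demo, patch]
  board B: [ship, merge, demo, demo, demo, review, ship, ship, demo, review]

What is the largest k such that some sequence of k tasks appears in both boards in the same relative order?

Match ship [4,1]; then demo [5,5]; then ship [10,7]; then ship [11,8]; then review [12,10] — 5 tasks in the same relative order in both. Since dp[14][10] = 5, nothing longer is possible.

5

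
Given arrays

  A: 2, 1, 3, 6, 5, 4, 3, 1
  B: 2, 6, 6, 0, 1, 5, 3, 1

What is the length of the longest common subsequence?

Let dp[i][j] be the LCS length of the first i values of A and the first j values of B. dp[i][j] = dp[i-1][j-1]+1 when the i-th and j-th values match, else max(dp[i-1][j], dp[i][j-1]).
    ·  2  6  6  0  1  5  3  1
 ·  0  0  0  0  0  0  0  0  0
 2  0  1  1  1  1  1  1  1  1
 1  0  1  1  1  1  2  2  2  2
 3  0  1  1  1  1  2  2  3  3
 6  0  1  2  2  2  2  2  3  3
 5  0  1  2  2  2  2  3  3  3
 4  0  1  2  2  2  2  3  3  3
 3  0  1  2  2  2  2  3  4  4
 1  0  1  2  2  2  3  3  4  5
dp[8][8] = 5. One LCS (by backtracking along matches): 2, 1, 5, 3, 1.

5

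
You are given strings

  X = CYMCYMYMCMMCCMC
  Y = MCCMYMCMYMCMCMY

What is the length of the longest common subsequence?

11

One common subsequence of length 11: C (X #1, Y #3), then Y (X #2, Y #5), then M (X #3, Y #6), then C (X #4, Y #7), then M (X #6, Y #8), then Y (X #7, Y #9), then M (X #8, Y #10), then C (X #9, Y #11), then M (X #11, Y #12), then C (X #13, Y #13), then M (X #14, Y #14). The LCS DP gives dp[15][15] = 11, so this is optimal.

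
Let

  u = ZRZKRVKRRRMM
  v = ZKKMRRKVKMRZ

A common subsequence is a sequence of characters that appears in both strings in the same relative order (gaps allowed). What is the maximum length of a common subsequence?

6

Taking Z [1,1], R [2,6], K [4,7], V [6,8], K [7,9], R [8,11] gives a common subsequence of length 6. The LCS DP gives dp[12][12] = 6, so this is optimal.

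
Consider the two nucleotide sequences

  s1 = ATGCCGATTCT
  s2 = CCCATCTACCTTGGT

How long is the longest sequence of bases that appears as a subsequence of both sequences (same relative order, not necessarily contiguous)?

Taking A at s1[1]=s2[4] → T at s1[2]=s2[7] → C at s1[4]=s2[9] → C at s1[5]=s2[10] → T at s1[8]=s2[11] → T at s1[9]=s2[12] → T at s1[11]=s2[15] gives a common subsequence of length 7. Since dp[11][15] = 7, nothing longer is possible.

7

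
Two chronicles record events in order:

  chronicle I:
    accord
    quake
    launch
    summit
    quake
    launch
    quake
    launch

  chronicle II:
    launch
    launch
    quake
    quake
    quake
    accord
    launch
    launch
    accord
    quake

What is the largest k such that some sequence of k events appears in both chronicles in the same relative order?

4

Pick accord (chronicle I #1, chronicle II #6), then launch (chronicle I #3, chronicle II #7), then launch (chronicle I #6, chronicle II #8), then quake (chronicle I #7, chronicle II #10); all 4 events appear in both, in order. The LCS DP gives dp[8][10] = 4, so this is optimal.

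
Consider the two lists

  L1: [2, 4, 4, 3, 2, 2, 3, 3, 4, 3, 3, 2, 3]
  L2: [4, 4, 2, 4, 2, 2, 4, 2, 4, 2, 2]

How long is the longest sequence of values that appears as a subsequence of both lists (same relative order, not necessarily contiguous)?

Let dp[i][j] be the LCS length of the first i values of L1 and the first j values of L2. dp[i][j] = dp[i-1][j-1]+1 when the i-th and j-th values match, else max(dp[i-1][j], dp[i][j-1]).
    ·  4  4  2  4  2  2  4  2  4  2  2
 ·  0  0  0  0  0  0  0  0  0  0  0  0
 2  0  0  0  1  1  1  1  1  1  1  1  1
 4  0  1  1  1  2  2  2  2  2  2  2  2
 4  0  1  2  2  2  2  2  3  3  3  3  3
 3  0  1  2  2  2  2  2  3  3  3  3  3
 2  0  1  2  3  3  3  3  3  4  4  4  4
 2  0  1  2  3  3  4  4  4  4  4  5  5
 3  0  1  2  3  3  4  4  4  4  4  5  5
 3  0  1  2  3  3  4  4  4  4  4  5  5
 4  0  1  2  3  4  4  4  5  5  5  5  5
 3  0  1  2  3  4  4  4  5  5  5  5  5
 3  0  1  2  3  4  4  4  5  5  5  5  5
 2  0  1  2  3  4  5  5  5  6  6  6  6
 3  0  1  2  3  4  5  5  5  6  6  6  6
dp[13][11] = 6. One LCS (by backtracking along matches): 2, 4, 4, 2, 2, 2.

6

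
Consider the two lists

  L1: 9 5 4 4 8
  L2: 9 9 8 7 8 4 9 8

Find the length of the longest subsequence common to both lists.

3

Let dp[i][j] be the LCS length of the first i values of L1 and the first j values of L2. dp[i][j] = dp[i-1][j-1]+1 when the i-th and j-th values match, else max(dp[i-1][j], dp[i][j-1]).
    ·  9  9  8  7  8  4  9  8
 ·  0  0  0  0  0  0  0  0  0
 9  0  1  1  1  1  1  1  1  1
 5  0  1  1  1  1  1  1  1  1
 4  0  1  1  1  1  1  2  2  2
 4  0  1  1  1  1  1  2  2  2
 8  0  1  1  2  2  2  2  2  3
dp[5][8] = 3. One LCS (by backtracking along matches): 9, 4, 8.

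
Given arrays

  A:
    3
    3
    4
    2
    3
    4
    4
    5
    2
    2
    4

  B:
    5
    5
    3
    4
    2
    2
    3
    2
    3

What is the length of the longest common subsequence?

5

Pick 3 at A[2]=B[3] → 4 at A[3]=B[4] → 2 at A[4]=B[6] → 3 at A[5]=B[7] → 2 at A[9]=B[8]; all 5 values appear in both, in order, and the DP table's final entry dp[11][9] is also 5, so no common subsequence is longer.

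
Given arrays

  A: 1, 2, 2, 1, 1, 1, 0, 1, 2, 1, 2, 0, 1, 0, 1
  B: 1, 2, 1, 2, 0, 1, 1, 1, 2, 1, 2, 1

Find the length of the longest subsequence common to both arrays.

Taking 1 [1,1] → 2 [2,2] → 2 [3,4] → 1 [5,6] → 1 [6,7] → 1 [8,8] → 2 [9,9] → 1 [10,10] → 2 [11,11] → 1 [15,12] gives a common subsequence of length 10. The LCS DP gives dp[15][12] = 10, so this is optimal.

10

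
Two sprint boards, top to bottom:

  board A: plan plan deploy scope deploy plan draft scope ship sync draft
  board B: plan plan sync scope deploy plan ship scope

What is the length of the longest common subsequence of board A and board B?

One common subsequence of length 6: plan [1,1], then plan [2,2], then scope [4,4], then deploy [5,5], then plan [6,6], then scope [8,8]. The LCS DP gives dp[11][8] = 6, so this is optimal.

6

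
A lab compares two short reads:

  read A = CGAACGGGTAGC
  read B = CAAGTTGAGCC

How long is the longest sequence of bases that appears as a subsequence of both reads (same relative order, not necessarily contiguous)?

8

Match C (read A #1, read B #1), then A (read A #3, read B #2), then A (read A #4, read B #3), then G (read A #6, read B #4), then G (read A #8, read B #7), then A (read A #10, read B #8), then G (read A #11, read B #9), then C (read A #12, read B #11) — 8 bases in the same relative order in both. dp[12][11] = 8 confirms this is the maximum.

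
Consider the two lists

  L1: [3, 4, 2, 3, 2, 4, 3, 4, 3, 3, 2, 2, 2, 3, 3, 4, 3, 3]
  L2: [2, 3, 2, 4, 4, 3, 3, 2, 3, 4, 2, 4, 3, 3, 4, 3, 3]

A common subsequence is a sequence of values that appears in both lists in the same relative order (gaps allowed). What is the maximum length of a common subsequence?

Pick 2 [3,1]; then 3 [4,2]; then 2 [5,3]; then 4 [6,4]; then 4 [8,5]; then 3 [9,6]; then 3 [10,7]; then 2 [11,8]; then 2 [12,11]; then 3 [14,13]; then 3 [15,14]; then 4 [16,15]; then 3 [17,16]; then 3 [18,17]; all 14 values appear in both, in order. dp[18][17] = 14 confirms this is the maximum.

14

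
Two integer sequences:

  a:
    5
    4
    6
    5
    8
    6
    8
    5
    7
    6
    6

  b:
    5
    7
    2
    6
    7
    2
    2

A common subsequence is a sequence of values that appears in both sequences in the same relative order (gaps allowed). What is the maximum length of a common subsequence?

Let dp[i][j] be the LCS length of the first i values of a and the first j values of b. dp[i][j] = dp[i-1][j-1]+1 when the i-th and j-th values match, else max(dp[i-1][j], dp[i][j-1]).
    ·  5  7  2  6  7  2  2
 ·  0  0  0  0  0  0  0  0
 5  0  1  1  1  1  1  1  1
 4  0  1  1  1  1  1  1  1
 6  0  1  1  1  2  2  2  2
 5  0  1  1  1  2  2  2  2
 8  0  1  1  1  2  2  2  2
 6  0  1  1  1  2  2  2  2
 8  0  1  1  1  2  2  2  2
 5  0  1  1  1  2  2  2  2
 7  0  1  2  2  2  3  3  3
 6  0  1  2  2  3  3  3  3
 6  0  1  2  2  3  3  3  3
dp[11][7] = 3. One LCS (by backtracking along matches): 5, 6, 7.

3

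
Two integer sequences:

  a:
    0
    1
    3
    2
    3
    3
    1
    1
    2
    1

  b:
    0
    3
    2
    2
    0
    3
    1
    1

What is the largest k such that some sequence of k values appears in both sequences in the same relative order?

6

Taking 0 [1,1] → 3 [3,2] → 2 [4,4] → 3 [6,6] → 1 [8,7] → 1 [10,8] gives a common subsequence of length 6, and the DP table's final entry dp[10][8] is also 6, so no common subsequence is longer.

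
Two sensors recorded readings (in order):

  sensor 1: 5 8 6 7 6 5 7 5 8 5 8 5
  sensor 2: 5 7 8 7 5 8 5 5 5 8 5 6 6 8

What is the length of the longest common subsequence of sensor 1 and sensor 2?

Pick 5 (sensor 1 #1, sensor 2 #1); then 8 (sensor 1 #2, sensor 2 #3); then 7 (sensor 1 #4, sensor 2 #4); then 5 (sensor 1 #6, sensor 2 #8); then 5 (sensor 1 #8, sensor 2 #9); then 8 (sensor 1 #9, sensor 2 #10); then 5 (sensor 1 #10, sensor 2 #11); then 8 (sensor 1 #11, sensor 2 #14); all 8 values appear in both, in order. The LCS DP gives dp[12][14] = 8, so this is optimal.

8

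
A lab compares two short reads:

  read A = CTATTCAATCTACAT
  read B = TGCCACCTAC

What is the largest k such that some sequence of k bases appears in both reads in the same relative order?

Let dp[i][j] be the LCS length of the first i bases of read A and the first j bases of read B. dp[i][j] = dp[i-1][j-1]+1 when the i-th and j-th bases match, else max(dp[i-1][j], dp[i][j-1]).
    ·  T  G  C  C  A  C  C  T  A  C
 ·  0  0  0  0  0  0  0  0  0  0  0
 C  0  0  0  1  1  1  1  1  1  1  1
 T  0  1  1  1  1  1  1  1  2  2  2
 A  0  1  1  1  1  2  2  2  2  3  3
 T  0  1  1  1  1  2  2  2  3  3  3
 T  0  1  1  1  1  2  2  2  3  3  3
 C  0  1  1  2  2  2  3  3  3  3  4
 A  0  1  1  2  2  3  3  3  3  4  4
 A  0  1  1  2  2  3  3  3  3  4  4
 T  0  1  1  2  2  3  3  3  4  4  4
 C  0  1  1  2  3  3  4  4  4  4  5
 T  0  1  1  2  3  3  4  4  5  5  5
 A  0  1  1  2  3  4  4  4  5  6  6
 C  0  1  1  2  3  4  5  5  5  6  7
 A  0  1  1  2  3  4  5  5  5  6  7
 T  0  1  1  2  3  4  5  5  6  6  7
dp[15][10] = 7. One LCS (by backtracking along matches): CACCTAC.

7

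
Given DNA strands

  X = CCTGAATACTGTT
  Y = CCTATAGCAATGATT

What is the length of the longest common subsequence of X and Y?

11

Pick C (X #1, Y #1), then C (X #2, Y #2), then T (X #3, Y #3), then A (X #6, Y #4), then T (X #7, Y #5), then A (X #8, Y #6), then C (X #9, Y #8), then T (X #10, Y #11), then G (X #11, Y #12), then T (X #12, Y #14), then T (X #13, Y #15); all 11 bases appear in both, in order. The LCS DP gives dp[13][15] = 11, so this is optimal.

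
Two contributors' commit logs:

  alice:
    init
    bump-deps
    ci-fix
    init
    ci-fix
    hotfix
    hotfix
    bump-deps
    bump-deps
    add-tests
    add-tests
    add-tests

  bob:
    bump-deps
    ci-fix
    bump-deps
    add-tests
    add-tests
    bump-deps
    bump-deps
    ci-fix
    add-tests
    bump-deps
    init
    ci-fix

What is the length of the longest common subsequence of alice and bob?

6

One common subsequence of length 6: bump-deps [2,1], ci-fix [5,2], bump-deps [9,3], add-tests [10,4], add-tests [11,5], add-tests [12,9], and the DP table's final entry dp[12][12] is also 6, so no common subsequence is longer.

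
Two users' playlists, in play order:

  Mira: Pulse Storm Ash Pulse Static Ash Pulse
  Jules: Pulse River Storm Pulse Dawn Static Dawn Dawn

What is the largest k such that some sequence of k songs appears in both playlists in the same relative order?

One common subsequence of length 4: Pulse [1,1], then Storm [2,3], then Pulse [4,4], then Static [5,6]. Since dp[7][8] = 4, nothing longer is possible.

4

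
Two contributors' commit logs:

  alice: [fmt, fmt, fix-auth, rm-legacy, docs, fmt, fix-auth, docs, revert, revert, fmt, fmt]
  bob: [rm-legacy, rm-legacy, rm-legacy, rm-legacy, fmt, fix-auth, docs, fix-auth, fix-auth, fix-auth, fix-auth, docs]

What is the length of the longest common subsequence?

Pick fmt (alice #2, bob #5), then fix-auth (alice #3, bob #6), then docs (alice #5, bob #7), then fix-auth (alice #7, bob #11), then docs (alice #8, bob #12); all 5 commits appear in both, in order, and the DP table's final entry dp[12][12] is also 5, so no common subsequence is longer.

5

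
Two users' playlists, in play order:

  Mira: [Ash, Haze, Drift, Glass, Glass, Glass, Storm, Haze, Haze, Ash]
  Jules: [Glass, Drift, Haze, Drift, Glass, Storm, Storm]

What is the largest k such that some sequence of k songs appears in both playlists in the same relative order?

Taking Haze (Mira #2, Jules #3), then Drift (Mira #3, Jules #4), then Glass (Mira #4, Jules #5), then Storm (Mira #7, Jules #7) gives a common subsequence of length 4. Since dp[10][7] = 4, nothing longer is possible.

4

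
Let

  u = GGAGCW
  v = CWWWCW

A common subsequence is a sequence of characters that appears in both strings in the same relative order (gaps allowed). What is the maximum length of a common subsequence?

Taking C [5,5]; then W [6,6] gives a common subsequence of length 2. The LCS DP gives dp[6][6] = 2, so this is optimal.

2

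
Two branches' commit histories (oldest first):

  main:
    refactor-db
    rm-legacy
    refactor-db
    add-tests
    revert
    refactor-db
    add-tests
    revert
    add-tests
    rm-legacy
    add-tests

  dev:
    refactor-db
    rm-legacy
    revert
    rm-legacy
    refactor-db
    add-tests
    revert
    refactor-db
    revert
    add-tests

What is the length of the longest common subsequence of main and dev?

8

Taking refactor-db [1,1]; then rm-legacy [2,4]; then refactor-db [3,5]; then add-tests [4,6]; then revert [5,7]; then refactor-db [6,8]; then revert [8,9]; then add-tests [11,10] gives a common subsequence of length 8. dp[11][10] = 8 confirms this is the maximum.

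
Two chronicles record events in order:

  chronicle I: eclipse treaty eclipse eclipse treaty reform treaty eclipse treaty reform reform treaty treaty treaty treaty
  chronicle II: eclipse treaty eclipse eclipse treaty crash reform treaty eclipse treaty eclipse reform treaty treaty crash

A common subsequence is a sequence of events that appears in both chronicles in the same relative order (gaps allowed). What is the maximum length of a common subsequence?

Match eclipse [1,1] → treaty [2,2] → eclipse [3,3] → eclipse [4,4] → treaty [5,5] → reform [6,7] → treaty [7,8] → eclipse [8,9] → treaty [9,10] → reform [11,12] → treaty [12,13] → treaty [13,14] — 12 events in the same relative order in both. Since dp[15][15] = 12, nothing longer is possible.

12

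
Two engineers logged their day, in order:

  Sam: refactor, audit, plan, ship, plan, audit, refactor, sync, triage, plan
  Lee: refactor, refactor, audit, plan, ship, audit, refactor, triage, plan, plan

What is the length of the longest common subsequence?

One common subsequence of length 8: refactor (Sam #1, Lee #2), then audit (Sam #2, Lee #3), then plan (Sam #3, Lee #4), then ship (Sam #4, Lee #5), then audit (Sam #6, Lee #6), then refactor (Sam #7, Lee #7), then triage (Sam #9, Lee #8), then plan (Sam #10, Lee #10). dp[10][10] = 8 confirms this is the maximum.

8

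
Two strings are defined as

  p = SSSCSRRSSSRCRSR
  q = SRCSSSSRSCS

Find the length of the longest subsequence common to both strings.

9

Match S (p #1, q #1), then C (p #4, q #3), then S (p #5, q #4), then S (p #8, q #5), then S (p #9, q #6), then S (p #10, q #7), then R (p #11, q #8), then C (p #12, q #10), then S (p #14, q #11) — 9 characters in the same relative order in both, and the DP table's final entry dp[15][11] is also 9, so no common subsequence is longer.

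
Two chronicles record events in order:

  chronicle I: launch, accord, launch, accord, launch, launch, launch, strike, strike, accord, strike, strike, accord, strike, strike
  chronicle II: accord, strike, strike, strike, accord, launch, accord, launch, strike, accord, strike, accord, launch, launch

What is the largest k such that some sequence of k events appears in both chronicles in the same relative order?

Pick accord (chronicle I #2, chronicle II #5), then launch (chronicle I #3, chronicle II #6), then accord (chronicle I #4, chronicle II #7), then launch (chronicle I #7, chronicle II #8), then strike (chronicle I #9, chronicle II #9), then accord (chronicle I #10, chronicle II #10), then strike (chronicle I #12, chronicle II #11), then accord (chronicle I #13, chronicle II #12); all 8 events appear in both, in order. Since dp[15][14] = 8, nothing longer is possible.

8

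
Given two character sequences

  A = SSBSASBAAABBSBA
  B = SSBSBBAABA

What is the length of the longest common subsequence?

9

Taking S at A[1]=B[1], then S at A[2]=B[2], then B at A[3]=B[3], then S at A[4]=B[4], then B at A[7]=B[6], then A at A[9]=B[7], then A at A[10]=B[8], then B at A[14]=B[9], then A at A[15]=B[10] gives a common subsequence of length 9. Since dp[15][10] = 9, nothing longer is possible.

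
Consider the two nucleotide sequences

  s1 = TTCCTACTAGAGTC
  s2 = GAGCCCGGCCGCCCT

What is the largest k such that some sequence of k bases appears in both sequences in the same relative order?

One common subsequence of length 6: C (s1 #3, s2 #4), C (s1 #4, s2 #5), C (s1 #7, s2 #6), G (s1 #10, s2 #8), G (s1 #12, s2 #11), T (s1 #13, s2 #15). dp[14][15] = 6 confirms this is the maximum.

6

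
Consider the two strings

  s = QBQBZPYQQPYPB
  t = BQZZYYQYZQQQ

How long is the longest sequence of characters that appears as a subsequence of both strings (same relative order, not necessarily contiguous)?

6

Match B (s #2, t #1) → Q (s #3, t #2) → Z (s #5, t #4) → Y (s #7, t #8) → Q (s #8, t #11) → Q (s #9, t #12) — 6 characters in the same relative order in both, and the DP table's final entry dp[13][12] is also 6, so no common subsequence is longer.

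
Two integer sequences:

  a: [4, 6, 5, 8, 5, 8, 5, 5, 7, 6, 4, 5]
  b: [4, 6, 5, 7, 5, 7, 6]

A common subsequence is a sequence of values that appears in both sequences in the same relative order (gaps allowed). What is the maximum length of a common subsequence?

Taking 4 [1,1], 6 [2,2], 5 [3,3], 5 [8,5], 7 [9,6], 6 [10,7] gives a common subsequence of length 6. The LCS DP gives dp[12][7] = 6, so this is optimal.

6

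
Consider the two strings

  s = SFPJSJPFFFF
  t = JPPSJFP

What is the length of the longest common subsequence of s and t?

Let dp[i][j] be the LCS length of the first i characters of s and the first j characters of t. dp[i][j] = dp[i-1][j-1]+1 when the i-th and j-th characters match, else max(dp[i-1][j], dp[i][j-1]).
    ·  J  P  P  S  J  F  P
 ·  0  0  0  0  0  0  0  0
 S  0  0  0  0  1  1  1  1
 F  0  0  0  0  1  1  2  2
 P  0  0  1  1  1  1  2  3
 J  0  1  1  1  1  2  2  3
 S  0  1  1  1  2  2  2  3
 J  0  1  1  1  2  3  3  3
 P  0  1  2  2  2  3  3  4
 F  0  1  2  2  2  3  4  4
 F  0  1  2  2  2  3  4  4
 F  0  1  2  2  2  3  4  4
 F  0  1  2  2  2  3  4  4
dp[11][7] = 4. One LCS (by backtracking along matches): PSJP.

4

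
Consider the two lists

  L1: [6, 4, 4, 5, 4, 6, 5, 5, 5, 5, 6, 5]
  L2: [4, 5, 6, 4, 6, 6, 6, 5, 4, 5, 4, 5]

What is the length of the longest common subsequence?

Let dp[i][j] be the LCS length of the first i values of L1 and the first j values of L2. dp[i][j] = dp[i-1][j-1]+1 when the i-th and j-th values match, else max(dp[i-1][j], dp[i][j-1]).
    ·  4  5  6  4  6  6  6  5  4  5  4  5
 ·  0  0  0  0  0  0  0  0  0  0  0  0  0
 6  0  0  0  1  1  1  1  1  1  1  1  1  1
 4  0  1  1  1  2  2  2  2  2  2  2  2  2
 4  0  1  1  1  2  2  2  2  2  3  3  3  3
 5  0  1  2  2  2  2  2  2  3  3  4  4  4
 4  0  1  2  2  3  3  3  3  3  4  4  5  5
 6  0  1  2  3  3  4  4  4  4  4  4  5  5
 5  0  1  2  3  3  4  4  4  5  5  5  5  6
 5  0  1  2  3  3  4  4  4  5  5  6  6  6
 5  0  1  2  3  3  4  4  4  5  5  6  6  7
 5  0  1  2  3  3  4  4  4  5  5  6  6  7
 6  0  1  2  3  3  4  5  5  5  5  6  6  7
 5  0  1  2  3  3  4  5  5  6  6  6  6  7
dp[12][12] = 7. One LCS (by backtracking along matches): 4, 5, 4, 6, 5, 5, 5.

7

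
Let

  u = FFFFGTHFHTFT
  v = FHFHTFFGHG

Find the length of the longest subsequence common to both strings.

Let dp[i][j] be the LCS length of the first i characters of u and the first j characters of v. dp[i][j] = dp[i-1][j-1]+1 when the i-th and j-th characters match, else max(dp[i-1][j], dp[i][j-1]).
    ·  F  H  F  H  T  F  F  G  H  G
 ·  0  0  0  0  0  0  0  0  0  0  0
 F  0  1  1  1  1  1  1  1  1  1  1
 F  0  1  1  2  2  2  2  2  2  2  2
 F  0  1  1  2  2  2  3  3  3  3  3
 F  0  1  1  2  2  2  3  4  4  4  4
 G  0  1  1  2  2  2  3  4  5  5  5
 T  0  1  1  2  2  3  3  4  5  5  5
 H  0  1  2  2  3  3  3  4  5  6  6
 F  0  1  2  3  3  3  4  4  5  6  6
 H  0  1  2  3  4  4  4  4  5  6  6
 T  0  1  2  3  4  5  5  5  5  6  6
 F  0  1  2  3  4  5  6  6  6  6  6
 T  0  1  2  3  4  5  6  6  6  6  6
dp[12][10] = 6. One LCS (by backtracking along matches): FFFFGH.

6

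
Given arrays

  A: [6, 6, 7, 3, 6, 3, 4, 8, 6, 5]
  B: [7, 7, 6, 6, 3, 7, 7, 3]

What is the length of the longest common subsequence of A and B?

Match 6 at A[1]=B[3], then 6 at A[2]=B[4], then 7 at A[3]=B[7], then 3 at A[6]=B[8] — 4 values in the same relative order in both. dp[10][8] = 4 confirms this is the maximum.

4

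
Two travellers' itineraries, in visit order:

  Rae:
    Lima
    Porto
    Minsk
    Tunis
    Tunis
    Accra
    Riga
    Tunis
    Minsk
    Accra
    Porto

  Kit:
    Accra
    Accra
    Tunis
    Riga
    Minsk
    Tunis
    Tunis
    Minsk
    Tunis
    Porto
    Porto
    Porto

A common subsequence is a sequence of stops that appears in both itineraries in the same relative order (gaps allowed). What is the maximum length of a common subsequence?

One common subsequence of length 5: Minsk (Rae #3, Kit #5), Tunis (Rae #4, Kit #6), Tunis (Rae #5, Kit #7), Tunis (Rae #8, Kit #9), Porto (Rae #11, Kit #12). dp[11][12] = 5 confirms this is the maximum.

5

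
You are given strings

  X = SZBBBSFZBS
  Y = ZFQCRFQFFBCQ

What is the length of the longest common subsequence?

3

One common subsequence of length 3: Z (X #2, Y #1), F (X #7, Y #9), B (X #9, Y #10). Since dp[10][12] = 3, nothing longer is possible.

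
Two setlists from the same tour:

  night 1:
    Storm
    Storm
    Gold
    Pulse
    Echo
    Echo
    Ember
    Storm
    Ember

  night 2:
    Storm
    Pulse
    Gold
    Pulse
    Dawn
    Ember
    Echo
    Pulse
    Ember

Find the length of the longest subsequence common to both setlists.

5

Match Storm [1,1], then Gold [3,3], then Pulse [4,4], then Echo [5,7], then Ember [9,9] — 5 songs in the same relative order in both. The LCS DP gives dp[9][9] = 5, so this is optimal.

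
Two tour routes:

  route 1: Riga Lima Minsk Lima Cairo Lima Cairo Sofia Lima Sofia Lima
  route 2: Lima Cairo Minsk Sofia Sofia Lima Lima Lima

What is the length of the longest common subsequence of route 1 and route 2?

Taking Lima at route 1[2]=route 2[1], then Minsk at route 1[3]=route 2[3], then Lima at route 1[6]=route 2[6], then Lima at route 1[9]=route 2[7], then Lima at route 1[11]=route 2[8] gives a common subsequence of length 5. dp[11][8] = 5 confirms this is the maximum.

5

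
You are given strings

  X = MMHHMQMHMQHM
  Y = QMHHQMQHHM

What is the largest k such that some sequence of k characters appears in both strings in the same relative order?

8

Pick M at X[2]=Y[2]; then H at X[3]=Y[3]; then H at X[4]=Y[4]; then M at X[5]=Y[6]; then Q at X[6]=Y[7]; then H at X[8]=Y[8]; then H at X[11]=Y[9]; then M at X[12]=Y[10]; all 8 characters appear in both, in order. dp[12][10] = 8 confirms this is the maximum.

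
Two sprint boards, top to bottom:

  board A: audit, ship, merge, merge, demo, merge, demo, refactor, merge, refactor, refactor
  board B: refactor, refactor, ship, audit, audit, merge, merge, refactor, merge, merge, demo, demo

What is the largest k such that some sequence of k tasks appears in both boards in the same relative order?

Taking audit at board A[1]=board B[5], merge at board A[3]=board B[9], merge at board A[4]=board B[10], demo at board A[5]=board B[11], demo at board A[7]=board B[12] gives a common subsequence of length 5. The LCS DP gives dp[11][12] = 5, so this is optimal.

5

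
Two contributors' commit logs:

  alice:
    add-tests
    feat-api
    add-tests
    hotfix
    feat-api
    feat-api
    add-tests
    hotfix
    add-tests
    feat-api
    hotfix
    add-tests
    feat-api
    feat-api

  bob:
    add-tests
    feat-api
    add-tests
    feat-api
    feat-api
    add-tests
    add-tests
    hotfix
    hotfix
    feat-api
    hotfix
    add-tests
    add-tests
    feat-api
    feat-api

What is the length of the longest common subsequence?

12

One common subsequence of length 12: add-tests [1,1], then feat-api [2,2], then add-tests [3,3], then feat-api [5,4], then feat-api [6,5], then add-tests [7,7], then hotfix [8,9], then feat-api [10,10], then hotfix [11,11], then add-tests [12,13], then feat-api [13,14], then feat-api [14,15], and the DP table's final entry dp[14][15] is also 12, so no common subsequence is longer.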